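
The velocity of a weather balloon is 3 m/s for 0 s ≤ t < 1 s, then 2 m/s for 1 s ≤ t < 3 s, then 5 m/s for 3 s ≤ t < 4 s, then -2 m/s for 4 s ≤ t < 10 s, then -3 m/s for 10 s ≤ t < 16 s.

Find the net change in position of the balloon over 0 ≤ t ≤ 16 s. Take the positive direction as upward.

Net displacement equals the area under the velocity-time graph (areas below the axis count negative).
0–1 s: 3 × 1 = 3 m
1–3 s: 2 × 2 = 4 m
3–4 s: 5 × 1 = 5 m
4–10 s: -2 × 6 = -12 m
10–16 s: -3 × 6 = -18 m
Net displacement = -18 m

-18 m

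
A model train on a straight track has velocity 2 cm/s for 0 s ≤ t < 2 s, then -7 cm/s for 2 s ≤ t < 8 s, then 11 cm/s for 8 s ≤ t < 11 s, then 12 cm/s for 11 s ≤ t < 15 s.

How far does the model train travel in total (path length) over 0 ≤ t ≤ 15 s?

127 cm

Distance (not displacement) is the total path length: add the absolute areas under v-t.
0–2 s: |2| × 2 = 4 cm
2–8 s: |-7| × 6 = 42 cm
8–11 s: |11| × 3 = 33 cm
11–15 s: |12| × 4 = 48 cm
Total distance = 127 cm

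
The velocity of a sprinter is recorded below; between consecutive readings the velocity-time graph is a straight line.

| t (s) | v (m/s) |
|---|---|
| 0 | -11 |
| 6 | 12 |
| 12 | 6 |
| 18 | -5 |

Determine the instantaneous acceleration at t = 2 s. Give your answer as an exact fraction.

Acceleration is the slope of the v-t graph on 0–6 s: (12 − -11)/(6 − 0) = 23/6 m/s².

23/6 m/s²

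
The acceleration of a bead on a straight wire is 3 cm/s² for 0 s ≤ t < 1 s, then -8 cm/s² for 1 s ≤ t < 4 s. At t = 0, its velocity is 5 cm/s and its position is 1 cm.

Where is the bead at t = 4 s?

-4.5 cm

On each constant-a segment, Δv = aΔt and Δx = v₀Δt + ½aΔt²; chain segment to segment.
0–1 s: v starts 5 cm/s; Δx = 5·1 + ½·3·1² = 6.5 cm; v ends 8 cm/s.
1–4 s: v starts 8 cm/s; Δx = 8·3 + ½·-8·3² = -12 cm; v ends -16 cm/s.
x(4) = 1 + Σ Δx = -4.5 cm.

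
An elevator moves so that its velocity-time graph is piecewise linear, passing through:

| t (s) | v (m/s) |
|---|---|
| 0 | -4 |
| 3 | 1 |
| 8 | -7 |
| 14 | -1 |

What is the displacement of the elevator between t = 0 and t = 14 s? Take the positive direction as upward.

-43.5 m

Displacement is the signed area under the v-t curve.
0–3 s: ½(-4 + 1)(3) = -4.5 m
3–8 s: ½(1 + -7)(5) = -15 m
8–14 s: ½(-7 + -1)(6) = -24 m
Net displacement = -43.5 m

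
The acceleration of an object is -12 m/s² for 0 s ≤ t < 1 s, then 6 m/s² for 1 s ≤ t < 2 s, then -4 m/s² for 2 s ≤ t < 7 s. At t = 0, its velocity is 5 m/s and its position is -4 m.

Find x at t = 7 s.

On each constant-a segment, Δv = aΔt and Δx = v₀Δt + ½aΔt²; chain segment to segment.
0–1 s: v starts 5 m/s; Δx = 5·1 + ½·-12·1² = -1 m; v ends -7 m/s.
1–2 s: v starts -7 m/s; Δx = -7·1 + ½·6·1² = -4 m; v ends -1 m/s.
2–7 s: v starts -1 m/s; Δx = -1·5 + ½·-4·5² = -55 m; v ends -21 m/s.
x(7) = -4 + Σ Δx = -64 m.

-64 m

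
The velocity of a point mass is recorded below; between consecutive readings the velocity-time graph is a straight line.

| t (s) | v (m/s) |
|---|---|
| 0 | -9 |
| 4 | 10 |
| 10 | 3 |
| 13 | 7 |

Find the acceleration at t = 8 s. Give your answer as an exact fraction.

Acceleration is the slope of the v-t graph on 4–10 s: (3 − 10)/(10 − 4) = -7/6 m/s².

-7/6 m/s²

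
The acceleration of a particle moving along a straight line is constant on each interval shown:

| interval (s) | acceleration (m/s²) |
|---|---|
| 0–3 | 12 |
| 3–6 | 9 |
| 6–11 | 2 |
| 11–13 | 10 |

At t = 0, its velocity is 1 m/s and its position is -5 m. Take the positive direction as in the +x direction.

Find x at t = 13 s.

On each constant-a segment, Δv = aΔt and Δx = v₀Δt + ½aΔt²; chain segment to segment.
0–3 s: v starts 1 m/s; Δx = 1·3 + ½·12·3² = 57 m; v ends 37 m/s.
3–6 s: v starts 37 m/s; Δx = 37·3 + ½·9·3² = 151.5 m; v ends 64 m/s.
6–11 s: v starts 64 m/s; Δx = 64·5 + ½·2·5² = 345 m; v ends 74 m/s.
11–13 s: v starts 74 m/s; Δx = 74·2 + ½·10·2² = 168 m; v ends 94 m/s.
x(13) = -5 + Σ Δx = 716.5 m.

716.5 m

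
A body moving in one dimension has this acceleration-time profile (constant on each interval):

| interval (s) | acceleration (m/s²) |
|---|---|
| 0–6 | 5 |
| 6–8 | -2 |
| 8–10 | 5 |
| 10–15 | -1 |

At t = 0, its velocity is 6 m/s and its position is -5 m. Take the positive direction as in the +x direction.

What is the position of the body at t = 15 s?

460.5 m

On each constant-a segment, Δv = aΔt and Δx = v₀Δt + ½aΔt²; chain segment to segment.
0–6 s: v starts 6 m/s; Δx = 6·6 + ½·5·6² = 126 m; v ends 36 m/s.
6–8 s: v starts 36 m/s; Δx = 36·2 + ½·-2·2² = 68 m; v ends 32 m/s.
8–10 s: v starts 32 m/s; Δx = 32·2 + ½·5·2² = 74 m; v ends 42 m/s.
10–15 s: v starts 42 m/s; Δx = 42·5 + ½·-1·5² = 197.5 m; v ends 37 m/s.
x(15) = -5 + Σ Δx = 460.5 m.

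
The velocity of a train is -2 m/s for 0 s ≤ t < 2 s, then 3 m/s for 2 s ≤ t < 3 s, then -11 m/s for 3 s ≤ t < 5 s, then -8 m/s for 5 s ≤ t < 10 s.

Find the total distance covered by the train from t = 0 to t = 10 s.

69 m

Distance (not displacement) is the total path length: add the absolute areas under v-t.
0–2 s: |-2| × 2 = 4 m
2–3 s: |3| × 1 = 3 m
3–5 s: |-11| × 2 = 22 m
5–10 s: |-8| × 5 = 40 m
Total distance = 69 m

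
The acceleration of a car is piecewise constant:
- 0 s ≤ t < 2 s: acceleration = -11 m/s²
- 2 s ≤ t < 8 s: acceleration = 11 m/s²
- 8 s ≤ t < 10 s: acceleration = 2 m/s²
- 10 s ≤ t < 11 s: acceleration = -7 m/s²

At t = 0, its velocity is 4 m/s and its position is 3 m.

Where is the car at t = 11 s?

227.5 m

On each constant-a segment, Δv = aΔt and Δx = v₀Δt + ½aΔt²; chain segment to segment.
0–2 s: v starts 4 m/s; Δx = 4·2 + ½·-11·2² = -14 m; v ends -18 m/s.
2–8 s: v starts -18 m/s; Δx = -18·6 + ½·11·6² = 90 m; v ends 48 m/s.
8–10 s: v starts 48 m/s; Δx = 48·2 + ½·2·2² = 100 m; v ends 52 m/s.
10–11 s: v starts 52 m/s; Δx = 52·1 + ½·-7·1² = 48.5 m; v ends 45 m/s.
x(11) = 3 + Σ Δx = 227.5 m.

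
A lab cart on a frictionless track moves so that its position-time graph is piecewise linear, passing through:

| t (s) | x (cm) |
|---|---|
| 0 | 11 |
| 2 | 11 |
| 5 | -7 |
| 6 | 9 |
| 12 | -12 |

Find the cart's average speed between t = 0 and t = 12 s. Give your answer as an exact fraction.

Average speed = (total path length)/(elapsed time); on a piecewise-linear x-t graph the path length is Σ|Δx|.
0–2 s: |Δx| = |11 − 11| = 0 cm
2–5 s: |Δx| = |-7 − 11| = 18 cm
5–6 s: |Δx| = |9 − -7| = 16 cm
6–12 s: |Δx| = |-12 − 9| = 21 cm
Total path = 55 cm; average speed = 55/12 = 55/12 cm/s.

55/12 cm/s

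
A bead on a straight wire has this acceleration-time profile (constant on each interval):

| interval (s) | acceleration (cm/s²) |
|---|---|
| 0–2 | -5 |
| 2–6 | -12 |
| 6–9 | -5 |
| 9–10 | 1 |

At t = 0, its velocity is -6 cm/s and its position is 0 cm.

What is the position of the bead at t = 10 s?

On each constant-a segment, Δv = aΔt and Δx = v₀Δt + ½aΔt²; chain segment to segment.
0–2 s: v starts -6 cm/s; Δx = -6·2 + ½·-5·2² = -22 cm; v ends -16 cm/s.
2–6 s: v starts -16 cm/s; Δx = -16·4 + ½·-12·4² = -160 cm; v ends -64 cm/s.
6–9 s: v starts -64 cm/s; Δx = -64·3 + ½·-5·3² = -214.5 cm; v ends -79 cm/s.
9–10 s: v starts -79 cm/s; Δx = -79·1 + ½·1·1² = -78.5 cm; v ends -78 cm/s.
x(10) = 0 + Σ Δx = -475 cm.

-475 cm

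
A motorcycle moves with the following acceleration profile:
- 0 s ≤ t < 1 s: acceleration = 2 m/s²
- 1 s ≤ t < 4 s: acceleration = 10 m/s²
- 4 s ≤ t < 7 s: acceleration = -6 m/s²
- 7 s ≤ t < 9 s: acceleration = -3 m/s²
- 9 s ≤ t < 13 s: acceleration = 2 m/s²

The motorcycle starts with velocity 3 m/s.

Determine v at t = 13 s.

Δv equals the area under the a-t graph; then v = v₀ + Δv.
0–1 s: 2 × 1 = 2 m/s
1–4 s: 10 × 3 = 30 m/s
4–7 s: -6 × 3 = -18 m/s
7–9 s: -3 × 2 = -6 m/s
9–13 s: 2 × 4 = 8 m/s
Δv = 16 m/s, so v(13) = 3 + (16) = 19 m/s.

19 m/s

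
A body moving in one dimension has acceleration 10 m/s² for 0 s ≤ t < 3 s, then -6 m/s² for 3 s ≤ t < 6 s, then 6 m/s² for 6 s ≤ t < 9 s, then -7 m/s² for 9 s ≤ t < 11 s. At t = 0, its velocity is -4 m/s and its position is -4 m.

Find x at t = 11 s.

On each constant-a segment, Δv = aΔt and Δx = v₀Δt + ½aΔt²; chain segment to segment.
0–3 s: v starts -4 m/s; Δx = -4·3 + ½·10·3² = 33 m; v ends 26 m/s.
3–6 s: v starts 26 m/s; Δx = 26·3 + ½·-6·3² = 51 m; v ends 8 m/s.
6–9 s: v starts 8 m/s; Δx = 8·3 + ½·6·3² = 51 m; v ends 26 m/s.
9–11 s: v starts 26 m/s; Δx = 26·2 + ½·-7·2² = 38 m; v ends 12 m/s.
x(11) = -4 + Σ Δx = 169 m.

169 m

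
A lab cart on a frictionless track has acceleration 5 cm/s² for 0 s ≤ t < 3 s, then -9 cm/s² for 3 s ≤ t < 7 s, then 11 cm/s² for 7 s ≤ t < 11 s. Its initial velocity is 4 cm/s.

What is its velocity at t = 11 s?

Δv equals the area under the a-t graph; then v = v₀ + Δv.
0–3 s: 5 × 3 = 15 cm/s
3–7 s: -9 × 4 = -36 cm/s
7–11 s: 11 × 4 = 44 cm/s
Δv = 23 cm/s, so v(11) = 4 + (23) = 27 cm/s.

27 cm/s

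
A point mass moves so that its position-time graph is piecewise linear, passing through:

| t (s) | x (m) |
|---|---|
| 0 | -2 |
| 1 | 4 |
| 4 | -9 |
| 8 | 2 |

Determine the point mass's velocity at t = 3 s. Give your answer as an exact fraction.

Velocity is the slope of the x-t graph on 1–4 s: (-9 − 4)/(4 − 1) = -13/3 m/s.

-13/3 m/s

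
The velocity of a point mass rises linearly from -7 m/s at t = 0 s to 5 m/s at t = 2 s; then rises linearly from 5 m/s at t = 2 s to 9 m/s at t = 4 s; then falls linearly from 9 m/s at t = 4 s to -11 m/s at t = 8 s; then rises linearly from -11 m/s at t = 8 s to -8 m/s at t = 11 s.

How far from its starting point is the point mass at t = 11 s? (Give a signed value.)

Displacement is the signed area under the v-t curve.
0–2 s: ½(-7 + 5)(2) = -2 m
2–4 s: ½(5 + 9)(2) = 14 m
4–8 s: ½(9 + -11)(4) = -4 m
8–11 s: ½(-11 + -8)(3) = -28.5 m
Net displacement = -20.5 m

-20.5 m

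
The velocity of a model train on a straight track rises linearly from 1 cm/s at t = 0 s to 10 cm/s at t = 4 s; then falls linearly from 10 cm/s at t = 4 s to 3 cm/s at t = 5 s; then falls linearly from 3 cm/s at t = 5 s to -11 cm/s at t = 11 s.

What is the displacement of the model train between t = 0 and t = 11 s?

Net displacement equals the area under the velocity-time graph (areas below the axis count negative).
0–4 s: ½(1 + 10)(4) = 22 cm
4–5 s: ½(10 + 3)(1) = 6.5 cm
5–11 s: ½(3 + -11)(6) = -24 cm
Net displacement = 4.5 cm

4.5 cm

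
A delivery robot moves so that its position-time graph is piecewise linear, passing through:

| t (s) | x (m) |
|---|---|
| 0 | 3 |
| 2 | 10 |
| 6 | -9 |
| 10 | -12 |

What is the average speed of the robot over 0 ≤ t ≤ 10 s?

2.9 m/s

Average speed = (total path length)/(elapsed time); on a piecewise-linear x-t graph the path length is Σ|Δx|.
0–2 s: |Δx| = |10 − 3| = 7 m
2–6 s: |Δx| = |-9 − 10| = 19 m
6–10 s: |Δx| = |-12 − -9| = 3 m
Total path = 29 m; average speed = 29/10 = 2.9 m/s.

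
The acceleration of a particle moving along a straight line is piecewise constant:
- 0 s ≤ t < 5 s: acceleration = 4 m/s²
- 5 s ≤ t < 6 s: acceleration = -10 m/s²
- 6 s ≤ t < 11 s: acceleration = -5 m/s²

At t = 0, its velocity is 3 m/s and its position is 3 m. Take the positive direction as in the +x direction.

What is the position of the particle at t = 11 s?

On each constant-a segment, Δv = aΔt and Δx = v₀Δt + ½aΔt²; chain segment to segment.
0–5 s: v starts 3 m/s; Δx = 3·5 + ½·4·5² = 65 m; v ends 23 m/s.
5–6 s: v starts 23 m/s; Δx = 23·1 + ½·-10·1² = 18 m; v ends 13 m/s.
6–11 s: v starts 13 m/s; Δx = 13·5 + ½·-5·5² = 2.5 m; v ends -12 m/s.
x(11) = 3 + Σ Δx = 88.5 m.

88.5 m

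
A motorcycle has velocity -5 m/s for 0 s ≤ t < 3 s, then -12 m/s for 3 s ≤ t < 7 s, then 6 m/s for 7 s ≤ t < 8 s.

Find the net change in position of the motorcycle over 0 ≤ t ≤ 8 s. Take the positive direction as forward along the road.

Displacement is the signed area under the v-t curve.
0–3 s: -5 × 3 = -15 m
3–7 s: -12 × 4 = -48 m
7–8 s: 6 × 1 = 6 m
Net displacement = -57 m

-57 m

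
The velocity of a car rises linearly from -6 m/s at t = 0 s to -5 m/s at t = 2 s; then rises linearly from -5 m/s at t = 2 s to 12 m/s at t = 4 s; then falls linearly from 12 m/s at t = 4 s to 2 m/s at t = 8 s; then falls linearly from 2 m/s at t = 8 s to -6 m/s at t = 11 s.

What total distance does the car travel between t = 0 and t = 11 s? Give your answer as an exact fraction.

Total distance travelled is ∫|v| dt — sum the magnitudes of each area piece.
0–2 s: |½(-6 + -5)(2)| = 11 m
2–4 s: v = 0 at t = 44/17 s; triangle areas 25/17 + 144/17 = 169/17 m
4–8 s: |½(12 + 2)(4)| = 28 m
8–11 s: v = 0 at t = 8.75 s; triangle areas 0.75 + 6.75 = 7.5 m
Total distance = 1919/34 m

1919/34 m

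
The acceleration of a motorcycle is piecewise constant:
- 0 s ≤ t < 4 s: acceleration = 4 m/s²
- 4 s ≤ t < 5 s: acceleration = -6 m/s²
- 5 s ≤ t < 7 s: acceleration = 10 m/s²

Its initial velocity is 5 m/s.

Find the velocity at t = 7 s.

Δv equals the area under the a-t graph; then v = v₀ + Δv.
0–4 s: 4 × 4 = 16 m/s
4–5 s: -6 × 1 = -6 m/s
5–7 s: 10 × 2 = 20 m/s
Δv = 30 m/s, so v(7) = 5 + (30) = 35 m/s.

35 m/s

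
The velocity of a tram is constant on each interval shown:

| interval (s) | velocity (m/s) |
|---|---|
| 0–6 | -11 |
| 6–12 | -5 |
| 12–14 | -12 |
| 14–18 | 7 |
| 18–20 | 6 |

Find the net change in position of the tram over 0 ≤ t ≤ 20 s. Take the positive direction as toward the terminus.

-80 m

Displacement is the signed area under the v-t curve.
0–6 s: -11 × 6 = -66 m
6–12 s: -5 × 6 = -30 m
12–14 s: -12 × 2 = -24 m
14–18 s: 7 × 4 = 28 m
18–20 s: 6 × 2 = 12 m
Net displacement = -80 m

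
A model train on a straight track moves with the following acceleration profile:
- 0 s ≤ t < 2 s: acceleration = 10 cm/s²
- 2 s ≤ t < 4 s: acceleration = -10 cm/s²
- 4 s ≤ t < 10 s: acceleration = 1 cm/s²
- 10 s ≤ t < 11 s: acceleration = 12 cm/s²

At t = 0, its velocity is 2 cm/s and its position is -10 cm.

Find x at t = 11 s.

82 cm

On each constant-a segment, Δv = aΔt and Δx = v₀Δt + ½aΔt²; chain segment to segment.
0–2 s: v starts 2 cm/s; Δx = 2·2 + ½·10·2² = 24 cm; v ends 22 cm/s.
2–4 s: v starts 22 cm/s; Δx = 22·2 + ½·-10·2² = 24 cm; v ends 2 cm/s.
4–10 s: v starts 2 cm/s; Δx = 2·6 + ½·1·6² = 30 cm; v ends 8 cm/s.
10–11 s: v starts 8 cm/s; Δx = 8·1 + ½·12·1² = 14 cm; v ends 20 cm/s.
x(11) = -10 + Σ Δx = 82 cm.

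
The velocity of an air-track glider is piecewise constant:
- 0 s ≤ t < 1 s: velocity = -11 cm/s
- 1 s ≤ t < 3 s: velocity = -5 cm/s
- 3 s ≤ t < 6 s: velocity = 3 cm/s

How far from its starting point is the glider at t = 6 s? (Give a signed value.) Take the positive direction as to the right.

-12 cm

Net displacement equals the area under the velocity-time graph (areas below the axis count negative).
0–1 s: -11 × 1 = -11 cm
1–3 s: -5 × 2 = -10 cm
3–6 s: 3 × 3 = 9 cm
Net displacement = -12 cm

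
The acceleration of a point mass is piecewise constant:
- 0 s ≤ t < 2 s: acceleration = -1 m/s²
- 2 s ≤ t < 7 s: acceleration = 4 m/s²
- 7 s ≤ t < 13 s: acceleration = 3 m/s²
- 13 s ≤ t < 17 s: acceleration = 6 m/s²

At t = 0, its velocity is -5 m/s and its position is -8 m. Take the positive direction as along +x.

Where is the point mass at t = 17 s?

299 m

On each constant-a segment, Δv = aΔt and Δx = v₀Δt + ½aΔt²; chain segment to segment.
0–2 s: v starts -5 m/s; Δx = -5·2 + ½·-1·2² = -12 m; v ends -7 m/s.
2–7 s: v starts -7 m/s; Δx = -7·5 + ½·4·5² = 15 m; v ends 13 m/s.
7–13 s: v starts 13 m/s; Δx = 13·6 + ½·3·6² = 132 m; v ends 31 m/s.
13–17 s: v starts 31 m/s; Δx = 31·4 + ½·6·4² = 172 m; v ends 55 m/s.
x(17) = -8 + Σ Δx = 299 m.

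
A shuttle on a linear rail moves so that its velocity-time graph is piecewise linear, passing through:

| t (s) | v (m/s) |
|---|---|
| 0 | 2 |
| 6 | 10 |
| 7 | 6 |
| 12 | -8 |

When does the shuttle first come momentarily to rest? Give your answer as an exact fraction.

v changes sign on 7–12 s (from 6 to -8); the graph is linear there, so v = 0 at t = 7 + (-6)·(12 − 7)/(-8 − 6) = 64/7 s.

t = 64/7 s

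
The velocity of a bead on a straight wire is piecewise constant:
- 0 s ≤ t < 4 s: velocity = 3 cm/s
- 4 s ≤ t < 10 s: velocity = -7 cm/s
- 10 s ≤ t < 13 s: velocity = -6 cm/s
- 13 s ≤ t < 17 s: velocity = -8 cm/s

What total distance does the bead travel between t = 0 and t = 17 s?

Total distance travelled is ∫|v| dt — sum the magnitudes of each area piece.
0–4 s: |3| × 4 = 12 cm
4–10 s: |-7| × 6 = 42 cm
10–13 s: |-6| × 3 = 18 cm
13–17 s: |-8| × 4 = 32 cm
Total distance = 104 cm

104 cm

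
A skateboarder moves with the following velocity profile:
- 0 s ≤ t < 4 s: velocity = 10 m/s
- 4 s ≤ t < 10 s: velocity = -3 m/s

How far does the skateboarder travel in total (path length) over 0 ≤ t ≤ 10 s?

58 m

Distance (not displacement) is the total path length: add the absolute areas under v-t.
0–4 s: |10| × 4 = 40 m
4–10 s: |-3| × 6 = 18 m
Total distance = 58 m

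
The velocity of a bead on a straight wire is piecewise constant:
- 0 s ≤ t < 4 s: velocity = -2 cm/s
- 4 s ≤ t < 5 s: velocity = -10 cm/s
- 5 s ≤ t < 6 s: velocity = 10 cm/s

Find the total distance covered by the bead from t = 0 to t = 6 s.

28 cm

Distance (not displacement) is the total path length: add the absolute areas under v-t.
0–4 s: |-2| × 4 = 8 cm
4–5 s: |-10| × 1 = 10 cm
5–6 s: |10| × 1 = 10 cm
Total distance = 28 cm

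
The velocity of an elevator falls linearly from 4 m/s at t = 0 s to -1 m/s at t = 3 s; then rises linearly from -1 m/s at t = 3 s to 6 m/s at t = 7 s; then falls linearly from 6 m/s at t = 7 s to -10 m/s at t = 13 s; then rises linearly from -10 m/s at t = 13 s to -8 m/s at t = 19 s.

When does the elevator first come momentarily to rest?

v changes sign on 0–3 s (from 4 to -1); the graph is linear there, so v = 0 at t = 0 + (-4)·(3 − 0)/(-1 − 4) = 2.4 s.

t = 2.4 s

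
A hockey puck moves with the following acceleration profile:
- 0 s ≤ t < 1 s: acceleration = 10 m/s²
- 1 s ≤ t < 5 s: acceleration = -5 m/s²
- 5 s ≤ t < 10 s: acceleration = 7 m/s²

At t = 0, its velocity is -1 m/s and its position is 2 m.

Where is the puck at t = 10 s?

34.5 m

On each constant-a segment, Δv = aΔt and Δx = v₀Δt + ½aΔt²; chain segment to segment.
0–1 s: v starts -1 m/s; Δx = -1·1 + ½·10·1² = 4 m; v ends 9 m/s.
1–5 s: v starts 9 m/s; Δx = 9·4 + ½·-5·4² = -4 m; v ends -11 m/s.
5–10 s: v starts -11 m/s; Δx = -11·5 + ½·7·5² = 32.5 m; v ends 24 m/s.
x(10) = 2 + Σ Δx = 34.5 m.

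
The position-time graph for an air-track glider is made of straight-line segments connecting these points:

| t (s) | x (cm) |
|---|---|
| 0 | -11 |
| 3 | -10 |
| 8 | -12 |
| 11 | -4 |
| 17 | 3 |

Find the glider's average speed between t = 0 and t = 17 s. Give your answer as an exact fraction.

18/17 cm/s

Average speed = (total path length)/(elapsed time); on a piecewise-linear x-t graph the path length is Σ|Δx|.
0–3 s: |Δx| = |-10 − -11| = 1 cm
3–8 s: |Δx| = |-12 − -10| = 2 cm
8–11 s: |Δx| = |-4 − -12| = 8 cm
11–17 s: |Δx| = |3 − -4| = 7 cm
Total path = 18 cm; average speed = 18/17 = 18/17 cm/s.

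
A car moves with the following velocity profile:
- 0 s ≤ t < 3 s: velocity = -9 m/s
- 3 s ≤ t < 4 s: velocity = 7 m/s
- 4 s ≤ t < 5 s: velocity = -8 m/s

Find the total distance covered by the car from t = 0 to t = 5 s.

42 m

Distance (not displacement) is the total path length: add the absolute areas under v-t.
0–3 s: |-9| × 3 = 27 m
3–4 s: |7| × 1 = 7 m
4–5 s: |-8| × 1 = 8 m
Total distance = 42 m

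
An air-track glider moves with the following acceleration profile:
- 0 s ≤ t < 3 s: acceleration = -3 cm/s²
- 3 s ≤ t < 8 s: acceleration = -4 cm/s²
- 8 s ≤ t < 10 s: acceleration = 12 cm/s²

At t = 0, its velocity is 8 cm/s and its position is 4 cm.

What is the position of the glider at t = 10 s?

On each constant-a segment, Δv = aΔt and Δx = v₀Δt + ½aΔt²; chain segment to segment.
0–3 s: v starts 8 cm/s; Δx = 8·3 + ½·-3·3² = 10.5 cm; v ends -1 cm/s.
3–8 s: v starts -1 cm/s; Δx = -1·5 + ½·-4·5² = -55 cm; v ends -21 cm/s.
8–10 s: v starts -21 cm/s; Δx = -21·2 + ½·12·2² = -18 cm; v ends 3 cm/s.
x(10) = 4 + Σ Δx = -58.5 cm.

-58.5 cm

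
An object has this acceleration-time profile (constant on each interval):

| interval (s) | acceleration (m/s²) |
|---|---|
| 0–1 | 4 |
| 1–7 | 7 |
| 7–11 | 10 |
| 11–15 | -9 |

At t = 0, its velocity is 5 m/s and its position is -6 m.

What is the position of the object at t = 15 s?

757 m

On each constant-a segment, Δv = aΔt and Δx = v₀Δt + ½aΔt²; chain segment to segment.
0–1 s: v starts 5 m/s; Δx = 5·1 + ½·4·1² = 7 m; v ends 9 m/s.
1–7 s: v starts 9 m/s; Δx = 9·6 + ½·7·6² = 180 m; v ends 51 m/s.
7–11 s: v starts 51 m/s; Δx = 51·4 + ½·10·4² = 284 m; v ends 91 m/s.
11–15 s: v starts 91 m/s; Δx = 91·4 + ½·-9·4² = 292 m; v ends 55 m/s.
x(15) = -6 + Σ Δx = 757 m.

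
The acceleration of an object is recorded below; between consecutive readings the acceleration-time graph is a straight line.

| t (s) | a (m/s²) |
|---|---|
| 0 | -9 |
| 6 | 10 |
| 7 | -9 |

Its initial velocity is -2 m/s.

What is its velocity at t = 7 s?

Δv equals the area under the a-t graph; then v = v₀ + Δv.
0–6 s: ½(-9 + 10)(6) = 3 m/s
6–7 s: ½(10 + -9)(1) = 0.5 m/s
Δv = 3.5 m/s, so v(7) = -2 + (3.5) = 1.5 m/s.

1.5 m/s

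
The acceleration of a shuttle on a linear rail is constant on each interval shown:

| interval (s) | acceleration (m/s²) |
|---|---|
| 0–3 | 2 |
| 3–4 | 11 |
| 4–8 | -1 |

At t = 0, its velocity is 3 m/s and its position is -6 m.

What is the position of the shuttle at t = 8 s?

98.5 m

On each constant-a segment, Δv = aΔt and Δx = v₀Δt + ½aΔt²; chain segment to segment.
0–3 s: v starts 3 m/s; Δx = 3·3 + ½·2·3² = 18 m; v ends 9 m/s.
3–4 s: v starts 9 m/s; Δx = 9·1 + ½·11·1² = 14.5 m; v ends 20 m/s.
4–8 s: v starts 20 m/s; Δx = 20·4 + ½·-1·4² = 72 m; v ends 16 m/s.
x(8) = -6 + Σ Δx = 98.5 m.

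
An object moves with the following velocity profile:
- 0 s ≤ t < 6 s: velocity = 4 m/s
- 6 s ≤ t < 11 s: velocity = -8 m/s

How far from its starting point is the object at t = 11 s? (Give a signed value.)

-16 m

Displacement is the signed area under the v-t curve.
0–6 s: 4 × 6 = 24 m
6–11 s: -8 × 5 = -40 m
Net displacement = -16 m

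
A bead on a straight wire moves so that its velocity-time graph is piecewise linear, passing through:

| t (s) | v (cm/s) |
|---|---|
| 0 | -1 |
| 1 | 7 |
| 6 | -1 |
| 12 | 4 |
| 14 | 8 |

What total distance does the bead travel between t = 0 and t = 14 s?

40.95 cm

Total distance travelled is ∫|v| dt — sum the magnitudes of each area piece.
0–1 s: v = 0 at t = 0.125 s; triangle areas 0.0625 + 3.0625 = 3.125 cm
1–6 s: v = 0 at t = 5.375 s; triangle areas 15.3125 + 0.3125 = 15.625 cm
6–12 s: v = 0 at t = 7.2 s; triangle areas 0.6 + 9.6 = 10.2 cm
12–14 s: |½(4 + 8)(2)| = 12 cm
Total distance = 40.95 cm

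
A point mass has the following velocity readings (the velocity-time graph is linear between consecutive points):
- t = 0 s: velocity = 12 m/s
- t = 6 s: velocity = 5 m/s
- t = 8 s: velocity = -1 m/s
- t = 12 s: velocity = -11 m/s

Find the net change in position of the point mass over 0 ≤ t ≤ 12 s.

31 m

Net displacement equals the area under the velocity-time graph (areas below the axis count negative).
0–6 s: ½(12 + 5)(6) = 51 m
6–8 s: ½(5 + -1)(2) = 4 m
8–12 s: ½(-1 + -11)(4) = -24 m
Net displacement = 31 m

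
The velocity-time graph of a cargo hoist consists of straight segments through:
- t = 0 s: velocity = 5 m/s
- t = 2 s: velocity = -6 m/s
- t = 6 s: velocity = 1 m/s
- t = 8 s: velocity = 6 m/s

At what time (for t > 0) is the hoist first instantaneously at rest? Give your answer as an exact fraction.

t = 10/11 s

v changes sign on 0–2 s (from 5 to -6); the graph is linear there, so v = 0 at t = 0 + (-5)·(2 − 0)/(-6 − 5) = 10/11 s.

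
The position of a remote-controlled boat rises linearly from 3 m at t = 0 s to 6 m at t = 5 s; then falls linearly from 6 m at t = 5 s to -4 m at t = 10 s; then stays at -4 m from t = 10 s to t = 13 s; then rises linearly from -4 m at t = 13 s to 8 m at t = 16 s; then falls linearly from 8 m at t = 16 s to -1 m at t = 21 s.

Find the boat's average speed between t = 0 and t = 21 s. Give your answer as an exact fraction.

Average speed = (total path length)/(elapsed time); on a piecewise-linear x-t graph the path length is Σ|Δx|.
0–5 s: |Δx| = |6 − 3| = 3 m
5–10 s: |Δx| = |-4 − 6| = 10 m
10–13 s: |Δx| = |-4 − -4| = 0 m
13–16 s: |Δx| = |8 − -4| = 12 m
16–21 s: |Δx| = |-1 − 8| = 9 m
Total path = 34 m; average speed = 34/21 = 34/21 m/s.

34/21 m/s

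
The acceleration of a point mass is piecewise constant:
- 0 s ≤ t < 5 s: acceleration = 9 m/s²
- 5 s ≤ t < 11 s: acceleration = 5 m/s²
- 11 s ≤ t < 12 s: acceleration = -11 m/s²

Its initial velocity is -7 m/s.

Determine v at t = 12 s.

57 m/s

Δv equals the area under the a-t graph; then v = v₀ + Δv.
0–5 s: 9 × 5 = 45 m/s
5–11 s: 5 × 6 = 30 m/s
11–12 s: -11 × 1 = -11 m/s
Δv = 64 m/s, so v(12) = -7 + (64) = 57 m/s.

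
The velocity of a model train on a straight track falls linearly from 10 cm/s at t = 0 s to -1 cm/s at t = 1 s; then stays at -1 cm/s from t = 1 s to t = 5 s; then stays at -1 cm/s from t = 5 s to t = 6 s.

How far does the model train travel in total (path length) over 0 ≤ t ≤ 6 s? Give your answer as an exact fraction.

Distance (not displacement) is the total path length: add the absolute areas under v-t.
0–1 s: v = 0 at t = 10/11 s; triangle areas 50/11 + 1/22 = 101/22 cm
1–5 s: |-1| × 4 = 4 cm
5–6 s: |-1| × 1 = 1 cm
Total distance = 211/22 cm

211/22 cm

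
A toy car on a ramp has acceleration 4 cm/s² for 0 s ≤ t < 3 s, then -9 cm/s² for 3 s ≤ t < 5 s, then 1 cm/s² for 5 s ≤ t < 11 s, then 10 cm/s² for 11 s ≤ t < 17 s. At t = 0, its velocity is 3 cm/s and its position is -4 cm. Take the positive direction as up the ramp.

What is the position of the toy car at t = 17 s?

233 cm

On each constant-a segment, Δv = aΔt and Δx = v₀Δt + ½aΔt²; chain segment to segment.
0–3 s: v starts 3 cm/s; Δx = 3·3 + ½·4·3² = 27 cm; v ends 15 cm/s.
3–5 s: v starts 15 cm/s; Δx = 15·2 + ½·-9·2² = 12 cm; v ends -3 cm/s.
5–11 s: v starts -3 cm/s; Δx = -3·6 + ½·1·6² = 0 cm; v ends 3 cm/s.
11–17 s: v starts 3 cm/s; Δx = 3·6 + ½·10·6² = 198 cm; v ends 63 cm/s.
x(17) = -4 + Σ Δx = 233 cm.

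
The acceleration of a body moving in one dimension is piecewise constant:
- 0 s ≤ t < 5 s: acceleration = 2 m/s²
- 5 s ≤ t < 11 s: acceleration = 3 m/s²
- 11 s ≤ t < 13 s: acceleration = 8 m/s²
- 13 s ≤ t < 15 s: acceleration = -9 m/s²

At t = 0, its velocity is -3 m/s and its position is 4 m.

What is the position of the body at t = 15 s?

240 m

On each constant-a segment, Δv = aΔt and Δx = v₀Δt + ½aΔt²; chain segment to segment.
0–5 s: v starts -3 m/s; Δx = -3·5 + ½·2·5² = 10 m; v ends 7 m/s.
5–11 s: v starts 7 m/s; Δx = 7·6 + ½·3·6² = 96 m; v ends 25 m/s.
11–13 s: v starts 25 m/s; Δx = 25·2 + ½·8·2² = 66 m; v ends 41 m/s.
13–15 s: v starts 41 m/s; Δx = 41·2 + ½·-9·2² = 64 m; v ends 23 m/s.
x(15) = 4 + Σ Δx = 240 m.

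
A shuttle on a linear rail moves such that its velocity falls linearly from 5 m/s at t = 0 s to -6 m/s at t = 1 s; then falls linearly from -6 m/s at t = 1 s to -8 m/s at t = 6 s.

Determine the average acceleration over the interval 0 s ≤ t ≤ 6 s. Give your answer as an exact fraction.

Average acceleration = Δv/Δt = (-8 − 5)/(6 − 0) = -13/6 m/s².

-13/6 m/s²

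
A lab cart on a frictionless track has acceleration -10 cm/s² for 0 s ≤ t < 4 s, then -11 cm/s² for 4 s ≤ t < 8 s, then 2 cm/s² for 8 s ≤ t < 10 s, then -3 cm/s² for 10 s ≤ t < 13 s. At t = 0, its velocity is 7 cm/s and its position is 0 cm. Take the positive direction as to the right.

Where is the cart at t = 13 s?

-654.5 cm

On each constant-a segment, Δv = aΔt and Δx = v₀Δt + ½aΔt²; chain segment to segment.
0–4 s: v starts 7 cm/s; Δx = 7·4 + ½·-10·4² = -52 cm; v ends -33 cm/s.
4–8 s: v starts -33 cm/s; Δx = -33·4 + ½·-11·4² = -220 cm; v ends -77 cm/s.
8–10 s: v starts -77 cm/s; Δx = -77·2 + ½·2·2² = -150 cm; v ends -73 cm/s.
10–13 s: v starts -73 cm/s; Δx = -73·3 + ½·-3·3² = -232.5 cm; v ends -82 cm/s.
x(13) = 0 + Σ Δx = -654.5 cm.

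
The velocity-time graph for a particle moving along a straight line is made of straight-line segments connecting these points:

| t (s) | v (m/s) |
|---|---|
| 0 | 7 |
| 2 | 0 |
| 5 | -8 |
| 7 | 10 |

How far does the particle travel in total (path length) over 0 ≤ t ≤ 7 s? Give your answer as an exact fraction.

Total distance travelled is ∫|v| dt — sum the magnitudes of each area piece.
0–2 s: |½(7 + 0)(2)| = 7 m
2–5 s: |½(0 + -8)(3)| = 12 m
5–7 s: v = 0 at t = 53/9 s; triangle areas 32/9 + 50/9 = 82/9 m
Total distance = 253/9 m

253/9 m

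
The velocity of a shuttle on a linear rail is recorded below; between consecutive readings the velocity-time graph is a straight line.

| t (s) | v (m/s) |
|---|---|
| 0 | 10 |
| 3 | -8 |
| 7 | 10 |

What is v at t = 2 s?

On 0–3 s the graph is linear from 10 to -8 m/s: v(2) = 10 + (-8 − 10)·(2 − 0)/(3 − 0) = -2 m/s.

-2 m/s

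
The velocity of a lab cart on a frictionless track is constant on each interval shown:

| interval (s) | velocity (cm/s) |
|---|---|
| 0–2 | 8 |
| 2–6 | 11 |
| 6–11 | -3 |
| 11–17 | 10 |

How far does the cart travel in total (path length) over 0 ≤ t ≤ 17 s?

Total distance travelled is ∫|v| dt — sum the magnitudes of each area piece.
0–2 s: |8| × 2 = 16 cm
2–6 s: |11| × 4 = 44 cm
6–11 s: |-3| × 5 = 15 cm
11–17 s: |10| × 6 = 60 cm
Total distance = 135 cm

135 cm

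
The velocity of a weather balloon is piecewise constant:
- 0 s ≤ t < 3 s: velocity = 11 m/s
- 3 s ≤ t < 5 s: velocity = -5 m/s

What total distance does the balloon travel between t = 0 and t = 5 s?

43 m

Distance (not displacement) is the total path length: add the absolute areas under v-t.
0–3 s: |11| × 3 = 33 m
3–5 s: |-5| × 2 = 10 m
Total distance = 43 m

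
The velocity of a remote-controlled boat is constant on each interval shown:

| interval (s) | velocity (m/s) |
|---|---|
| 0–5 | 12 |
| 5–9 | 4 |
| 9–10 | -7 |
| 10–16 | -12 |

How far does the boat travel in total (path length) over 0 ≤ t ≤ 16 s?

155 m

Distance (not displacement) is the total path length: add the absolute areas under v-t.
0–5 s: |12| × 5 = 60 m
5–9 s: |4| × 4 = 16 m
9–10 s: |-7| × 1 = 7 m
10–16 s: |-12| × 6 = 72 m
Total distance = 155 m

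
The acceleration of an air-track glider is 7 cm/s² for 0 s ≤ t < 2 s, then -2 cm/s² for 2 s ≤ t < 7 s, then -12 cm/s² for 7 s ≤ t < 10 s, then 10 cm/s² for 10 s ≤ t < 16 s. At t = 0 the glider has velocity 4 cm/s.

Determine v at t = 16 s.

32 cm/s

Δv equals the area under the a-t graph; then v = v₀ + Δv.
0–2 s: 7 × 2 = 14 cm/s
2–7 s: -2 × 5 = -10 cm/s
7–10 s: -12 × 3 = -36 cm/s
10–16 s: 10 × 6 = 60 cm/s
Δv = 28 cm/s, so v(16) = 4 + (28) = 32 cm/s.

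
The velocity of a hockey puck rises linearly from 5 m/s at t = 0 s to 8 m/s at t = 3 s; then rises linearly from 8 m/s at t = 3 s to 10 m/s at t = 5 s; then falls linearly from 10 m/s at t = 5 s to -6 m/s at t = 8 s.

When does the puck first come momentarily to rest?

t = 6.875 s

v changes sign on 5–8 s (from 10 to -6); the graph is linear there, so v = 0 at t = 5 + (-10)·(8 − 5)/(-6 − 10) = 6.875 s.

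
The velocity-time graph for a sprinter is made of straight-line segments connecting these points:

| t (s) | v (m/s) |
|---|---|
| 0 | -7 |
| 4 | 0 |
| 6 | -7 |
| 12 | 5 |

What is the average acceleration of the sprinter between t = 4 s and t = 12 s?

0.625 m/s²

Average acceleration = Δv/Δt = (5 − 0)/(12 − 4) = 0.625 m/s².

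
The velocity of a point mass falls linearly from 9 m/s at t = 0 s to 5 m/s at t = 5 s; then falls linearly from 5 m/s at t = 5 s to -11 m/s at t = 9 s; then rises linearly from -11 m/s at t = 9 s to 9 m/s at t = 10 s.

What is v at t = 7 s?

-3 m/s

On 5–9 s the graph is linear from 5 to -11 m/s: v(7) = 5 + (-11 − 5)·(7 − 5)/(9 − 5) = -3 m/s.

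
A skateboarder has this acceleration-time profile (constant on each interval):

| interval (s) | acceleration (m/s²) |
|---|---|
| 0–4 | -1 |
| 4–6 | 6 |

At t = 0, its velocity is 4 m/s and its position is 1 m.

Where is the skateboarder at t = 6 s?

On each constant-a segment, Δv = aΔt and Δx = v₀Δt + ½aΔt²; chain segment to segment.
0–4 s: v starts 4 m/s; Δx = 4·4 + ½·-1·4² = 8 m; v ends 0 m/s.
4–6 s: v starts 0 m/s; Δx = 0·2 + ½·6·2² = 12 m; v ends 12 m/s.
x(6) = 1 + Σ Δx = 21 m.

21 m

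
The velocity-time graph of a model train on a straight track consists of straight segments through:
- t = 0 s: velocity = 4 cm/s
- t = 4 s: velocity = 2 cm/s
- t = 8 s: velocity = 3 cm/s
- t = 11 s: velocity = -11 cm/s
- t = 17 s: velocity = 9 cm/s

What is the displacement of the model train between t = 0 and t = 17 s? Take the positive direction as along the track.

Net displacement equals the area under the velocity-time graph (areas below the axis count negative).
0–4 s: ½(4 + 2)(4) = 12 cm
4–8 s: ½(2 + 3)(4) = 10 cm
8–11 s: ½(3 + -11)(3) = -12 cm
11–17 s: ½(-11 + 9)(6) = -6 cm
Net displacement = 4 cm

4 cm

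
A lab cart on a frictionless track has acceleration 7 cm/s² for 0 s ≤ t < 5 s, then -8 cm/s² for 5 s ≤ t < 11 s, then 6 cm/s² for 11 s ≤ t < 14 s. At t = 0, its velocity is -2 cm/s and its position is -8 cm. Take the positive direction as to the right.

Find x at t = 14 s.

105.5 cm

On each constant-a segment, Δv = aΔt and Δx = v₀Δt + ½aΔt²; chain segment to segment.
0–5 s: v starts -2 cm/s; Δx = -2·5 + ½·7·5² = 77.5 cm; v ends 33 cm/s.
5–11 s: v starts 33 cm/s; Δx = 33·6 + ½·-8·6² = 54 cm; v ends -15 cm/s.
11–14 s: v starts -15 cm/s; Δx = -15·3 + ½·6·3² = -18 cm; v ends 3 cm/s.
x(14) = -8 + Σ Δx = 105.5 cm.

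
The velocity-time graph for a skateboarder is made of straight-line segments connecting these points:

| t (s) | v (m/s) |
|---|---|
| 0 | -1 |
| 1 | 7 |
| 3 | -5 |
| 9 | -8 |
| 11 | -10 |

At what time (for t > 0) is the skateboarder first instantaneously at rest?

v changes sign on 0–1 s (from -1 to 7); the graph is linear there, so v = 0 at t = 0 + (1)·(1 − 0)/(7 − -1) = 0.125 s.

t = 0.125 s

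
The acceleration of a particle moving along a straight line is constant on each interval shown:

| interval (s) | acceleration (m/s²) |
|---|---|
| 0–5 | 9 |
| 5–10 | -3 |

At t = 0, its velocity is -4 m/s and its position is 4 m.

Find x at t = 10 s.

On each constant-a segment, Δv = aΔt and Δx = v₀Δt + ½aΔt²; chain segment to segment.
0–5 s: v starts -4 m/s; Δx = -4·5 + ½·9·5² = 92.5 m; v ends 41 m/s.
5–10 s: v starts 41 m/s; Δx = 41·5 + ½·-3·5² = 167.5 m; v ends 26 m/s.
x(10) = 4 + Σ Δx = 264 m.

264 m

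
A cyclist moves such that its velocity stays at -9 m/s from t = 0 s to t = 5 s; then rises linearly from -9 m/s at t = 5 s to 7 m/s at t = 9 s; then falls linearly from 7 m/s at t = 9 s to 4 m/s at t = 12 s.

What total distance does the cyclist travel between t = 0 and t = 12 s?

77.75 m

Total distance travelled is ∫|v| dt — sum the magnitudes of each area piece.
0–5 s: |-9| × 5 = 45 m
5–9 s: v = 0 at t = 7.25 s; triangle areas 10.125 + 6.125 = 16.25 m
9–12 s: |½(7 + 4)(3)| = 16.5 m
Total distance = 77.75 m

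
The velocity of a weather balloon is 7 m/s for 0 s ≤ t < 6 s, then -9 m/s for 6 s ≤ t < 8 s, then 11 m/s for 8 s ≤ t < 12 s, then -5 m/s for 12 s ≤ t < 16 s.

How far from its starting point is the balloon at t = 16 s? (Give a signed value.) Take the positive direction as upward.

Net displacement equals the area under the velocity-time graph (areas below the axis count negative).
0–6 s: 7 × 6 = 42 m
6–8 s: -9 × 2 = -18 m
8–12 s: 11 × 4 = 44 m
12–16 s: -5 × 4 = -20 m
Net displacement = 48 m

48 m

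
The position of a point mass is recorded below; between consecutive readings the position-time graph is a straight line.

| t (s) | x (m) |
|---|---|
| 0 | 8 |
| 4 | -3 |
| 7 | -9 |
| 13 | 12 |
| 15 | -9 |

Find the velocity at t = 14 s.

-10.5 m/s

Velocity is the slope of the x-t graph on 13–15 s: (-9 − 12)/(15 − 13) = -10.5 m/s.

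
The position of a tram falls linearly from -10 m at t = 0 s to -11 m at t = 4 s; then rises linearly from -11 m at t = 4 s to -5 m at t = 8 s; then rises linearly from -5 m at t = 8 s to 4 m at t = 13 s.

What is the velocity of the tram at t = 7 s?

1.5 m/s

Velocity is the slope of the x-t graph on 4–8 s: (-5 − -11)/(8 − 4) = 1.5 m/s.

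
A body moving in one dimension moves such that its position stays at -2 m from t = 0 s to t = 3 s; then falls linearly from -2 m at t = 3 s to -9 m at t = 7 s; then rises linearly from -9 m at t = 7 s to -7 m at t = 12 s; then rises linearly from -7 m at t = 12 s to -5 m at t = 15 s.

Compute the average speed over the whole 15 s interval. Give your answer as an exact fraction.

11/15 m/s

Average speed = (total path length)/(elapsed time); on a piecewise-linear x-t graph the path length is Σ|Δx|.
0–3 s: |Δx| = |-2 − -2| = 0 m
3–7 s: |Δx| = |-9 − -2| = 7 m
7–12 s: |Δx| = |-7 − -9| = 2 m
12–15 s: |Δx| = |-5 − -7| = 2 m
Total path = 11 m; average speed = 11/15 = 11/15 m/s.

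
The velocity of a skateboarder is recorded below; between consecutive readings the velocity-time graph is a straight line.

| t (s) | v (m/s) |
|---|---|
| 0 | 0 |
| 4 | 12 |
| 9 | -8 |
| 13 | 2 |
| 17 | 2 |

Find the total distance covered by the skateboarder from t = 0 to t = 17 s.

Total distance travelled is ∫|v| dt — sum the magnitudes of each area piece.
0–4 s: |½(0 + 12)(4)| = 24 m
4–9 s: v = 0 at t = 7 s; triangle areas 18 + 8 = 26 m
9–13 s: v = 0 at t = 12.2 s; triangle areas 12.8 + 0.8 = 13.6 m
13–17 s: |2| × 4 = 8 m
Total distance = 71.6 m

71.6 m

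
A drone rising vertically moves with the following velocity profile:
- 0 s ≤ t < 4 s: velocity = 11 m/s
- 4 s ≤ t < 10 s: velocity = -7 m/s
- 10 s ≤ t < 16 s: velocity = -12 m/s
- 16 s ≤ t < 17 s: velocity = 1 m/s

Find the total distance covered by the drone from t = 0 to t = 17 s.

159 m

Total distance travelled is ∫|v| dt — sum the magnitudes of each area piece.
0–4 s: |11| × 4 = 44 m
4–10 s: |-7| × 6 = 42 m
10–16 s: |-12| × 6 = 72 m
16–17 s: |1| × 1 = 1 m
Total distance = 159 m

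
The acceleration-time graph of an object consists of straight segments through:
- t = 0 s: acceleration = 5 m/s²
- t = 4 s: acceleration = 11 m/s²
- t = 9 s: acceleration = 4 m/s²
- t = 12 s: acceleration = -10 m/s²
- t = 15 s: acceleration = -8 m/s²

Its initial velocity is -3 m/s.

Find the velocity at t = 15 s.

30.5 m/s

Δv equals the area under the a-t graph; then v = v₀ + Δv.
0–4 s: ½(5 + 11)(4) = 32 m/s
4–9 s: ½(11 + 4)(5) = 37.5 m/s
9–12 s: ½(4 + -10)(3) = -9 m/s
12–15 s: ½(-10 + -8)(3) = -27 m/s
Δv = 33.5 m/s, so v(15) = -3 + (33.5) = 30.5 m/s.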